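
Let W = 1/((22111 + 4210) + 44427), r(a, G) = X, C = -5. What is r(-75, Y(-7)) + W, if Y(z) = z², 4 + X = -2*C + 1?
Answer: 495237/70748 ≈ 7.0000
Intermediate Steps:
X = 7 (X = -4 + (-2*(-5) + 1) = -4 + (10 + 1) = -4 + 11 = 7)
r(a, G) = 7
W = 1/70748 (W = 1/(26321 + 44427) = 1/70748 ≈ 1.4135e-5)
r(-75, Y(-7)) + W = 7 + 1/70748 = 495237/70748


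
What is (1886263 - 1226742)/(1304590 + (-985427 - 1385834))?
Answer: -659521/1066671 ≈ -0.61830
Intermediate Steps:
(1886263 - 1226742)/(1304590 + (-985427 - 1385834)) = 659521/(1304590 - 2371261) = 659521/(-1066671) = 659521*(-1/1066671) = -659521/1066671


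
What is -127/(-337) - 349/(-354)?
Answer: 162571/119298 ≈ 1.3627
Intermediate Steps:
-127/(-337) - 349/(-354) = -127*(-1/337) - 349*(-1/354) = 127/337 + 349/354 = 162571/119298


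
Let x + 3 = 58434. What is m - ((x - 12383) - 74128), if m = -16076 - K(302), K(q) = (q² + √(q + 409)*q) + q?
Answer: -79502 - 906*√79 ≈ -87555.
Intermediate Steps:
x = 58431 (x = -3 + 58434 = 58431)
K(q) = q + q² + q*√(409 + q) (K(q) = (q² + √(409 + q)*q) + q = (q² + q*√(409 + q)) + q = q + q² + q*√(409 + q))
m = -107582 - 906*√79 (m = -16076 - 302*(1 + 302 + √(409 + 302)) = -16076 - 302*(1 + 302 + √711) = -16076 - 302*(1 + 302 + 3*√79) = -16076 - 302*(303 + 3*√79) = -16076 - (91506 + 906*√79) = -16076 + (-91506 - 906*√79) = -107582 - 906*√79 ≈ -1.1563e+5)
m - ((x - 12383) - 74128) = (-107582 - 906*√79) - ((58431 - 12383) - 74128) = (-107582 - 906*√79) - (46048 - 74128) = (-107582 - 906*√79) - 1*(-28080) = (-107582 - 906*√79) + 28080 = -79502 - 906*√79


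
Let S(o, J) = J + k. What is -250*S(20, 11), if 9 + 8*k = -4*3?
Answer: -8375/4 ≈ -2093.8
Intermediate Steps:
k = -21/8 (k = -9/8 + (-4*3)/8 = -9/8 + (1/8)*(-12) = -9/8 - 3/2 = -21/8 ≈ -2.6250)
S(o, J) = -21/8 + J (S(o, J) = J - 21/8 = -21/8 + J)
-250*S(20, 11) = -250*(-21/8 + 11) = -250*67/8 = -8375/4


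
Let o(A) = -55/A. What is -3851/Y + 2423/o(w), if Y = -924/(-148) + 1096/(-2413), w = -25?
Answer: 2479617424/5685361 ≈ 436.14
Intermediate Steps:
Y = 516851/89281 (Y = -924*(-1/148) + 1096*(-1/2413) = 231/37 - 1096/2413 = 516851/89281 ≈ 5.7890)
-3851/Y + 2423/o(w) = -3851/516851/89281 + 2423/((-55/(-25))) = -3851*89281/516851 + 2423/((-55*(-1/25))) = -343821131/516851 + 2423/(11/5) = -343821131/516851 + 2423*(5/11) = -343821131/516851 + 12115/11 = 2479617424/5685361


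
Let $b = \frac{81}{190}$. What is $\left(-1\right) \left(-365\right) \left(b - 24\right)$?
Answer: $- \frac{326967}{38} \approx -8604.4$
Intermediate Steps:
$b = \frac{81}{190}$ ($b = 81 \cdot \frac{1}{190} = \frac{81}{190} \approx 0.42632$)
$\left(-1\right) \left(-365\right) \left(b - 24\right) = \left(-1\right) \left(-365\right) \left(\frac{81}{190} - 24\right) = 365 \left(- \frac{4479}{190}\right) = - \frac{326967}{38}$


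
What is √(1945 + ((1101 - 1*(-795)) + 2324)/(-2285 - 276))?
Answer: 5*√509836197/2561 ≈ 44.083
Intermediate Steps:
√(1945 + ((1101 - 1*(-795)) + 2324)/(-2285 - 276)) = √(1945 + ((1101 + 795) + 2324)/(-2561)) = √(1945 + (1896 + 2324)*(-1/2561)) = √(1945 + 4220*(-1/2561)) = √(1945 - 4220/2561) = √(4976925/2561) = 5*√509836197/2561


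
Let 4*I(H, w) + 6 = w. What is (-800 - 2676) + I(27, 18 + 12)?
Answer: -3470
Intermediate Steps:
I(H, w) = -3/2 + w/4
(-800 - 2676) + I(27, 18 + 12) = (-800 - 2676) + (-3/2 + (18 + 12)/4) = -3476 + (-3/2 + (¼)*30) = -3476 + (-3/2 + 15/2) = -3476 + 6 = -3470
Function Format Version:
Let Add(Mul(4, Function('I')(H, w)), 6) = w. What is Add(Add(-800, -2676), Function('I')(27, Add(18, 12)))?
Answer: -3470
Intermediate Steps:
Function('I')(H, w) = Add(Rational(-3, 2), Mul(Rational(1, 4), w))
Add(Add(-800, -2676), Function('I')(27, Add(18, 12))) = Add(Add(-800, -2676), Add(Rational(-3, 2), Mul(Rational(1, 4), Add(18, 12)))) = Add(-3476, Add(Rational(-3, 2), Mul(Rational(1, 4), 30))) = Add(-3476, Add(Rational(-3, 2), Rational(15, 2))) = Add(-3476, 6) = -3470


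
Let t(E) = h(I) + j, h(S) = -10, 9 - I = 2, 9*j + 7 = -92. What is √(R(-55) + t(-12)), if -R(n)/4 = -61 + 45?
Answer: √43 ≈ 6.5574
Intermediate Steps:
j = -11 (j = -7/9 + (⅑)*(-92) = -7/9 - 92/9 = -11)
I = 7 (I = 9 - 1*2 = 9 - 2 = 7)
t(E) = -21 (t(E) = -10 - 11 = -21)
R(n) = 64 (R(n) = -4*(-61 + 45) = -4*(-16) = 64)
√(R(-55) + t(-12)) = √(64 - 21) = √43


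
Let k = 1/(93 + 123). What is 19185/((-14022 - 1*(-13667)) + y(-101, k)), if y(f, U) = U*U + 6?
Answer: -895095360/16282943 ≈ -54.971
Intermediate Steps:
k = 1/216 ≈ 0.0046296
y(f, U) = 6 + U² (y(f, U) = U² + 6 = 6 + U²)
19185/((-14022 - 1*(-13667)) + y(-101, k)) = 19185/((-14022 - 1*(-13667)) + (6 + (1/216)²)) = 19185/((-14022 + 13667) + (6 + 1/46656)) = 19185/(-355 + 279937/46656) = 19185/(-16282943/46656) = 19185*(-46656/16282943) = -895095360/16282943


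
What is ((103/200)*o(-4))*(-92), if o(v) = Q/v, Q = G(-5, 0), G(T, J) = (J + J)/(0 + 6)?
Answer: 0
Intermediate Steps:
G(T, J) = J/3 (G(T, J) = (2*J)/6 = (2*J)*(⅙) = J/3)
Q = 0 (Q = (⅓)*0 = 0)
o(v) = 0 (o(v) = 0/v = 0)
((103/200)*o(-4))*(-92) = ((103/200)*0)*(-92) = 0*(-92) = 0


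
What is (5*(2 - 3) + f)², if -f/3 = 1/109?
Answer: 300304/11881 ≈ 25.276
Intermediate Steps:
f = -3/109 ≈ -0.027523
(5*(2 - 3) + f)² = (5*(2 - 3) - 3/109)² = (5*(-1) - 3/109)² = (-5 - 3/109)² = (-548/109)² = 300304/11881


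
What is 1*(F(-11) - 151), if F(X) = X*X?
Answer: -30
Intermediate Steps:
F(X) = X²
1*(F(-11) - 151) = 1*((-11)² - 151) = 1*(121 - 151) = 1*(-30) = -30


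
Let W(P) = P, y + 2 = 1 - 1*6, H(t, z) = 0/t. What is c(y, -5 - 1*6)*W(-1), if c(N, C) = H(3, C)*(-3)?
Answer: 0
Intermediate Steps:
H(t, z) = 0
y = -7 (y = -2 + (1 - 1*6) = -2 + (1 - 6) = -2 - 5 = -7)
c(N, C) = 0 (c(N, C) = 0*(-3) = 0)
c(y, -5 - 1*6)*W(-1) = 0*(-1) = 0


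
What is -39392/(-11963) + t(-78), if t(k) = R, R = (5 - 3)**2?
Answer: 87244/11963 ≈ 7.2928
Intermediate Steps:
R = 4 (R = 2**2 = 4)
t(k) = 4
-39392/(-11963) + t(-78) = -39392/(-11963) + 4 = -39392*(-1/11963) + 4 = 39392/11963 + 4 = 87244/11963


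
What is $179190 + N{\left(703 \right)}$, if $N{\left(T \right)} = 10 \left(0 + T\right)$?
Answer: $186220$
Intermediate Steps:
$N{\left(T \right)} = 10 T$
$179190 + N{\left(703 \right)} = 179190 + 10 \cdot 703 = 179190 + 7030 = 186220$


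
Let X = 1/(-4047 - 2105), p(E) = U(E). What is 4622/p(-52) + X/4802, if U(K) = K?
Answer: -34135670085/384044752 ≈ -88.885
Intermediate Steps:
p(E) = E
X = -1/6152 (X = 1/(-6152) = -1/6152 ≈ -0.00016255)
4622/p(-52) + X/4802 = 4622/(-52) - 1/6152/4802 = 4622*(-1/52) - 1/6152*1/4802 = -2311/26 - 1/29541904 = -34135670085/384044752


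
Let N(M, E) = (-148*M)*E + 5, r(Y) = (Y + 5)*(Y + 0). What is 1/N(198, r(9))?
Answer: -1/3692299 ≈ -2.7083e-7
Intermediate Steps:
r(Y) = Y*(5 + Y) (r(Y) = (5 + Y)*Y = Y*(5 + Y))
N(M, E) = 5 - 148*E*M (N(M, E) = -148*E*M + 5 = 5 - 148*E*M)
1/N(198, r(9)) = 1/(5 - 148*9*(5 + 9)*198) = 1/(5 - 148*9*14*198) = 1/(5 - 148*126*198) = 1/(5 - 3692304) = 1/(-3692299) = -1/3692299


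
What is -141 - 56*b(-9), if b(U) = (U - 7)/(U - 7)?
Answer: -197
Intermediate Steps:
b(U) = 1 (b(U) = (-7 + U)/(-7 + U) = 1)
-141 - 56*b(-9) = -141 - 56*1 = -141 - 56 = -197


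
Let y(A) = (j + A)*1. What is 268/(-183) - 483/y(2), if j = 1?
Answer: -29731/183 ≈ -162.46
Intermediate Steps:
y(A) = 1 + A (y(A) = (1 + A)*1 = 1 + A)
268/(-183) - 483/y(2) = 268/(-183) - 483/(1 + 2) = 268*(-1/183) - 483/3 = -268/183 - 483*1/3 = -268/183 - 161 = -29731/183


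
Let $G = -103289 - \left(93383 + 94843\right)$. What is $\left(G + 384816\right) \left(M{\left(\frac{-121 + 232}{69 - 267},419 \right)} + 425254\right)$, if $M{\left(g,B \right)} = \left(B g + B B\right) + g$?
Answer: $\frac{616381393875}{11} \approx 5.6035 \cdot 10^{10}$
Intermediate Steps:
$M{\left(g,B \right)} = g + B^{2} + B g$ ($M{\left(g,B \right)} = \left(B g + B^{2}\right) + g = \left(B^{2} + B g\right) + g = g + B^{2} + B g$)
$G = -291515$ ($G = -103289 - 188226 = -291515$)
$\left(G + 384816\right) \left(M{\left(\frac{-121 + 232}{69 - 267},419 \right)} + 425254\right) = \left(-291515 + 384816\right) \left(\left(\frac{-121 + 232}{69 - 267} + 419^{2} + 419 \frac{-121 + 232}{69 - 267}\right) + 425254\right) = 93301 \left(\left(\frac{111}{-198} + 175561 + 419 \frac{111}{-198}\right) + 425254\right) = 93301 \left(\left(111 \left(- \frac{1}{198}\right) + 175561 + 419 \cdot 111 \left(- \frac{1}{198}\right)\right) + 425254\right) = 93301 \left(\left(- \frac{37}{66} + 175561 + 419 \left(- \frac{37}{66}\right)\right) + 425254\right) = 93301 \left(\left(- \frac{37}{66} + 175561 - \frac{15503}{66}\right) + 425254\right) = 93301 \left(\frac{1928581}{11} + 425254\right) = 93301 \cdot \frac{6606375}{11} = \frac{616381393875}{11}$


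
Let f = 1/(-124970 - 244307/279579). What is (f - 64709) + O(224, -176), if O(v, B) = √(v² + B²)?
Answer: -2260882759690912/34939231937 + 16*√317 ≈ -64424.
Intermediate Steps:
O(v, B) = √(B² + v²)
f = -279579/34939231937 (f = 1/(-124970 - 244307*1/279579) = 1/(-124970 - 244307/279579) = 1/(-34939231937/279579) = -279579/34939231937 ≈ -8.0019e-6)
(f - 64709) + O(224, -176) = (-279579/34939231937 - 64709) + √((-176)² + 224²) = -2260882759690912/34939231937 + √(30976 + 50176) = -2260882759690912/34939231937 + √81152 = -2260882759690912/34939231937 + 16*√317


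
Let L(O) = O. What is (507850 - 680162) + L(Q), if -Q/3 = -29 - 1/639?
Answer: -36683924/213 ≈ -1.7223e+5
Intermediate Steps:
Q = 18532/213 (Q = -3*(-29 - 1/639) = -3*(-18532/639) = 18532/213 ≈ 87.005)
(507850 - 680162) + L(Q) = (507850 - 680162) + 18532/213 = -172312 + 18532/213 = -36683924/213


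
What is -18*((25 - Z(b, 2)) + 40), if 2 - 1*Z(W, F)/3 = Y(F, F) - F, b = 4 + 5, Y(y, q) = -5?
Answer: -684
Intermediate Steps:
b = 9
Z(W, F) = 21 + 3*F (Z(W, F) = 6 - 3*(-5 - F) = 6 + (15 + 3*F) = 21 + 3*F)
-18*((25 - Z(b, 2)) + 40) = -18*((25 - (21 + 3*2)) + 40) = -18*((25 - (21 + 6)) + 40) = -18*((25 - 1*27) + 40) = -18*((25 - 27) + 40) = -18*(-2 + 40) = -18*38 = -684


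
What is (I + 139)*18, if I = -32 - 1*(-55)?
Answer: 2916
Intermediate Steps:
I = 23 (I = -32 + 55 = 23)
(I + 139)*18 = (23 + 139)*18 = 162*18 = 2916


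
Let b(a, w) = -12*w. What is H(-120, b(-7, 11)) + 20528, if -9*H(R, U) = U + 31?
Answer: 184853/9 ≈ 20539.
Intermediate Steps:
H(R, U) = -31/9 - U/9 (H(R, U) = -(U + 31)/9 = -(31 + U)/9 = -31/9 - U/9)
H(-120, b(-7, 11)) + 20528 = (-31/9 - (-4)*11/3) + 20528 = (-31/9 - 1/9*(-132)) + 20528 = (-31/9 + 44/3) + 20528 = 101/9 + 20528 = 184853/9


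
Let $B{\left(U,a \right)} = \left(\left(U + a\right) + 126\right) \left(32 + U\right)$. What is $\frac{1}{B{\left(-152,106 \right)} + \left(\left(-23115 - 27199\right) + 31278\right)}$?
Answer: $- \frac{1}{28636} \approx -3.4921 \cdot 10^{-5}$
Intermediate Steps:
$B{\left(U,a \right)} = \left(32 + U\right) \left(126 + U + a\right)$ ($B{\left(U,a \right)} = \left(126 + U + a\right) \left(32 + U\right) = \left(32 + U\right) \left(126 + U + a\right)$)
$\frac{1}{B{\left(-152,106 \right)} + \left(\left(-23115 - 27199\right) + 31278\right)} = \frac{1}{\left(4032 + \left(-152\right)^{2} + 32 \cdot 106 + 158 \left(-152\right) - 16112\right) + \left(\left(-23115 - 27199\right) + 31278\right)} = \frac{1}{\left(4032 + 23104 + 3392 - 24016 - 16112\right) + \left(-50314 + 31278\right)} = \frac{1}{-9600 - 19036} = \frac{1}{-28636} = - \frac{1}{28636}$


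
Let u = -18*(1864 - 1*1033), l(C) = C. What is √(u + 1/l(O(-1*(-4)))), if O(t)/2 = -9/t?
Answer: 4*I*√8414/3 ≈ 122.3*I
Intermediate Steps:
O(t) = -18/t (O(t) = 2*(-9/t) = -18/t)
u = -14958 (u = -18*(1864 - 1033) = -18*831 = -14958)
√(u + 1/l(O(-1*(-4)))) = √(-14958 + 1/(-18/((-1*(-4))))) = √(-14958 + 1/(-18/4)) = √(-14958 + 1/(-18*¼)) = √(-14958 + 1/(-9/2)) = √(-14958 - 2/9) = √(-134624/9) = 4*I*√8414/3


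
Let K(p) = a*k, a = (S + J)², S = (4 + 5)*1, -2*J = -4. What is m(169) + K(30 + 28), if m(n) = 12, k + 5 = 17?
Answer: 1464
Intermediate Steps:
J = 2 (J = -½*(-4) = 2)
S = 9 (S = 9*1 = 9)
k = 12 (k = -5 + 17 = 12)
a = 121 (a = (9 + 2)² = 11² = 121)
K(p) = 1452 (K(p) = 121*12 = 1452)
m(169) + K(30 + 28) = 12 + 1452 = 1464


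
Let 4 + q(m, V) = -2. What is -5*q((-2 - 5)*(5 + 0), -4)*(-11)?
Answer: -330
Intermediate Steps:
q(m, V) = -6 (q(m, V) = -4 - 2 = -6)
-5*q((-2 - 5)*(5 + 0), -4)*(-11) = -5*(-6)*(-11) = 30*(-11) = -330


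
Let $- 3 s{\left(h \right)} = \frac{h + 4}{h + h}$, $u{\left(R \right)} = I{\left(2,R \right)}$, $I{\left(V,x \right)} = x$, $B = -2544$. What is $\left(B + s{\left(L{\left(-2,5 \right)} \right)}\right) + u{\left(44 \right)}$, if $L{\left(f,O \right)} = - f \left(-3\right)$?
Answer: $- \frac{45001}{18} \approx -2500.1$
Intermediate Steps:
$u{\left(R \right)} = R$
$L{\left(f,O \right)} = 3 f$
$s{\left(h \right)} = - \frac{4 + h}{6 h}$ ($s{\left(h \right)} = - \frac{\left(h + 4\right) \frac{1}{h + h}}{3} = - \frac{\left(4 + h\right) \frac{1}{2 h}}{3} = - \frac{\frac{1}{2} \frac{1}{h} \left(4 + h\right)}{3} = - \frac{4 + h}{6 h}$)
$\left(B + s{\left(L{\left(-2,5 \right)} \right)}\right) + u{\left(44 \right)} = \left(-2544 + \frac{-4 - 3 \left(-2\right)}{6 \cdot 3 \left(-2\right)}\right) + 44 = \left(-2544 + \frac{-4 - -6}{6 \left(-6\right)}\right) + 44 = \left(-2544 + \frac{1}{6} \left(- \frac{1}{6}\right) \left(-4 + 6\right)\right) + 44 = \left(-2544 + \frac{1}{6} \left(- \frac{1}{6}\right) 2\right) + 44 = \left(-2544 - \frac{1}{18}\right) + 44 = - \frac{45793}{18} + 44 = - \frac{45001}{18}$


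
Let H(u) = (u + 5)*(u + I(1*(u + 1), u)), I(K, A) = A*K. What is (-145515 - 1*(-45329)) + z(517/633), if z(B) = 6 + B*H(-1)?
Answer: -63416008/633 ≈ -1.0018e+5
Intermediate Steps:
H(u) = (5 + u)*(u + u*(1 + u)) (H(u) = (u + 5)*(u + u*(1*(u + 1))) = (5 + u)*(u + u*(1*(1 + u))) = (5 + u)*(u + u*(1 + u)))
z(B) = 6 - 4*B (z(B) = 6 + B*(-(10 + (-1)² + 7*(-1))) = 6 + B*(-(10 + 1 - 7)) = 6 + B*(-1*4) = 6 + B*(-4) = 6 - 4*B)
(-145515 - 1*(-45329)) + z(517/633) = (-145515 - 1*(-45329)) + (6 - 2068/633) = (-145515 + 45329) + (6 - 2068/633) = -100186 + (6 - 4*517/633) = -100186 + (6 - 2068/633) = -100186 + 1730/633 = -63416008/633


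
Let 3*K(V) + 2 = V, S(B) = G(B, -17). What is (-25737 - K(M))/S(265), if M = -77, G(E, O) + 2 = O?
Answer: 77132/57 ≈ 1353.2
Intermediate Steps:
G(E, O) = -2 + O
S(B) = -19 (S(B) = -2 - 17 = -19)
K(V) = -⅔ + V/3
(-25737 - K(M))/S(265) = (-25737 - (-⅔ + (⅓)*(-77)))/(-19) = (-25737 - (-⅔ - 77/3))*(-1/19) = (-25737 - 1*(-79/3))*(-1/19) = (-25737 + 79/3)*(-1/19) = -77132/3*(-1/19) = 77132/57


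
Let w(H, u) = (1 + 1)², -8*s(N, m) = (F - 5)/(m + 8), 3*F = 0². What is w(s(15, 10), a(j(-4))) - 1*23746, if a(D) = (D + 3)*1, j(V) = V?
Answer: -23742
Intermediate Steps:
F = 0 (F = (⅓)*0² = (⅓)*0 = 0)
a(D) = 3 + D (a(D) = (3 + D)*1 = 3 + D)
s(N, m) = 5/(8*(8 + m)) (s(N, m) = -(0 - 5)/(8*(m + 8)) = -(-5)/(8*(8 + m)) = 5/(8*(8 + m)))
w(H, u) = 4 (w(H, u) = 2² = 4)
w(s(15, 10), a(j(-4))) - 1*23746 = 4 - 1*23746 = 4 - 23746 = -23742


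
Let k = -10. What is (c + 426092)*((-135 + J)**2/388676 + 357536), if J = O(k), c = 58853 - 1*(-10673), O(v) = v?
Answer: 34436947028006049/194338 ≈ 1.7720e+11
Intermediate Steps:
c = 69526 (c = 58853 + 10673 = 69526)
J = -10
(c + 426092)*((-135 + J)**2/388676 + 357536) = (69526 + 426092)*((-135 - 10)**2/388676 + 357536) = 495618*((-145)**2*(1/388676) + 357536) = 495618*(21025*(1/388676) + 357536) = 495618*(21025/388676 + 357536) = 495618*(138965683361/388676) = 34436947028006049/194338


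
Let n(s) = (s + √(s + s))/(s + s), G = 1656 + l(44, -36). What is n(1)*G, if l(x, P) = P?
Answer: 810 + 810*√2 ≈ 1955.5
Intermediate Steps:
G = 1620 (G = 1656 - 36 = 1620)
n(s) = (s + √2*√s)/(2*s) (n(s) = (s + √(2*s))/((2*s)) = (s + √2*√s)*(1/(2*s)) = (s + √2*√s)/(2*s))
n(1)*G = (½ + √2/(2*√1))*1620 = (½ + (½)*√2*1)*1620 = (½ + √2/2)*1620 = 810 + 810*√2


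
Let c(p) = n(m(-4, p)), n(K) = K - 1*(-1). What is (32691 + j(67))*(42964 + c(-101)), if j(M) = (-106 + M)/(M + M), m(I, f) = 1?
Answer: 94107463065/67 ≈ 1.4046e+9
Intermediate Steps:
n(K) = 1 + K (n(K) = K + 1 = 1 + K)
c(p) = 2 (c(p) = 1 + 1 = 2)
j(M) = (-106 + M)/(2*M) (j(M) = (-106 + M)/((2*M)) = (-106 + M)*(1/(2*M)) = (-106 + M)/(2*M))
(32691 + j(67))*(42964 + c(-101)) = (32691 + (½)*(-106 + 67)/67)*(42964 + 2) = (32691 + (½)*(1/67)*(-39))*42966 = (32691 - 39/134)*42966 = (4380555/134)*42966 = 94107463065/67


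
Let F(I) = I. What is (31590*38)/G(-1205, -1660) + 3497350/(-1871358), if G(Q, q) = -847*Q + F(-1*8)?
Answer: -24501375335/35369601879 ≈ -0.69272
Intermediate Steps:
G(Q, q) = -8 - 847*Q (G(Q, q) = -847*Q - 1*8 = -847*Q - 8 = -8 - 847*Q)
(31590*38)/G(-1205, -1660) + 3497350/(-1871358) = (31590*38)/(-8 - 847*(-1205)) + 3497350/(-1871358) = 1200420/(-8 + 1020635) + 3497350*(-1/1871358) = 1200420/1020627 - 1748675/935679 = 1200420*(1/1020627) - 1748675/935679 = 44460/37801 - 1748675/935679 = -24501375335/35369601879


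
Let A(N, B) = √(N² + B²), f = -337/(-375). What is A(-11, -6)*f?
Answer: 337*√157/375 ≈ 11.260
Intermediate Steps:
f = 337/375 (f = -337*(-1/375) = 337/375 ≈ 0.89867)
A(N, B) = √(B² + N²)
A(-11, -6)*f = √((-6)² + (-11)²)*(337/375) = √(36 + 121)*(337/375) = √157*(337/375) = 337*√157/375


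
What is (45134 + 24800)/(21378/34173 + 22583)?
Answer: 796618194/257250079 ≈ 3.0967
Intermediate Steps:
(45134 + 24800)/(21378/34173 + 22583) = 69934/(21378*(1/34173) + 22583) = 69934/(7126/11391 + 22583) = 69934/(257250079/11391) = 69934*(11391/257250079) = 796618194/257250079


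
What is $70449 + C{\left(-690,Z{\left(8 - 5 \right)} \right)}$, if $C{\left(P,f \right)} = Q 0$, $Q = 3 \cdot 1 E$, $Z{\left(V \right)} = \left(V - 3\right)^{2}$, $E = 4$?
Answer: $70449$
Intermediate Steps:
$Z{\left(V \right)} = \left(-3 + V\right)^{2}$
$Q = 12$ ($Q = 3 \cdot 1 \cdot 4 = 3 \cdot 4 = 12$)
$C{\left(P,f \right)} = 0$ ($C{\left(P,f \right)} = 12 \cdot 0 = 0$)
$70449 + C{\left(-690,Z{\left(8 - 5 \right)} \right)} = 70449 + 0 = 70449$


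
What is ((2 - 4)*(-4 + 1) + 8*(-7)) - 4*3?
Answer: -62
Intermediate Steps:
((2 - 4)*(-4 + 1) + 8*(-7)) - 4*3 = (-2*(-3) - 56) - 1*12 = (6 - 56) - 12 = -50 - 12 = -62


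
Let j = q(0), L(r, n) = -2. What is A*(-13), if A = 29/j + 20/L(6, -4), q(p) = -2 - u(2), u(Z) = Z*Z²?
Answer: 1677/10 ≈ 167.70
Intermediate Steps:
u(Z) = Z³
q(p) = -10 (q(p) = -2 - 1*2³ = -2 - 1*8 = -2 - 8 = -10)
j = -10
A = -129/10 (A = 29/(-10) + 20/(-2) = 29*(-⅒) + 20*(-½) = -29/10 - 10 = -129/10 ≈ -12.900)
A*(-13) = -129/10*(-13) = 1677/10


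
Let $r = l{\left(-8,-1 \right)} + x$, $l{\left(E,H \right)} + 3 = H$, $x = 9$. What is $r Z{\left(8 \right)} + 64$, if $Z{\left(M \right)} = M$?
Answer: $104$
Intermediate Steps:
$l{\left(E,H \right)} = -3 + H$
$r = 5$ ($r = \left(-3 - 1\right) + 9 = -4 + 9 = 5$)
$r Z{\left(8 \right)} + 64 = 5 \cdot 8 + 64 = 40 + 64 = 104$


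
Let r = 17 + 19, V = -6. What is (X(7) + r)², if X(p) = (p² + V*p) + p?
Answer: 2500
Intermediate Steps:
X(p) = p² - 5*p (X(p) = (p² - 6*p) + p = p² - 5*p)
r = 36
(X(7) + r)² = (7*(-5 + 7) + 36)² = (7*2 + 36)² = (14 + 36)² = 50² = 2500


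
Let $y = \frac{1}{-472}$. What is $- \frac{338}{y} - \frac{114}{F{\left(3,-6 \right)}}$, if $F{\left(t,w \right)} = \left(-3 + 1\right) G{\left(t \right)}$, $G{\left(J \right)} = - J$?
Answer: $159517$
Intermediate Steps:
$F{\left(t,w \right)} = 2 t$ ($F{\left(t,w \right)} = \left(-3 + 1\right) \left(- t\right) = - 2 \left(- t\right) = 2 t$)
$y = - \frac{1}{472} \approx -0.0021186$
$- \frac{338}{y} - \frac{114}{F{\left(3,-6 \right)}} = - \frac{338}{- \frac{1}{472}} - \frac{114}{2 \cdot 3} = \left(-338\right) \left(-472\right) - \frac{114}{6} = 159536 - 19 = 159517$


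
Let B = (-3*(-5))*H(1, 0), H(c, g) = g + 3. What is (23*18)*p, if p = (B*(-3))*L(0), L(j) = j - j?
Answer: 0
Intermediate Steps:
H(c, g) = 3 + g
L(j) = 0
B = 45 (B = (-3*(-5))*(3 + 0) = 15*3 = 45)
p = 0 (p = (45*(-3))*0 = -135*0 = 0)
(23*18)*p = (23*18)*0 = 414*0 = 0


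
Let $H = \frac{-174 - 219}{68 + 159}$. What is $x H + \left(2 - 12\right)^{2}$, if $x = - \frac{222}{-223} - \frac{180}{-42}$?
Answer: $\frac{32194808}{354347} \approx 90.857$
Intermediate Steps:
$H = - \frac{393}{227} \approx -1.7313$
$x = \frac{8244}{1561}$ ($x = \left(-222\right) \left(- \frac{1}{223}\right) - - \frac{30}{7} = \frac{222}{223} + \frac{30}{7} = \frac{8244}{1561} \approx 5.2812$)
$x H + \left(2 - 12\right)^{2} = \frac{8244}{1561} \left(- \frac{393}{227}\right) + \left(2 - 12\right)^{2} = - \frac{3239892}{354347} + \left(2 - 12\right)^{2} = - \frac{3239892}{354347} + \left(-10\right)^{2} = - \frac{3239892}{354347} + 100 = \frac{32194808}{354347}$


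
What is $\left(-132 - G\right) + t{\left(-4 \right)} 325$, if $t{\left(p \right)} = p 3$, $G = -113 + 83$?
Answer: $-4002$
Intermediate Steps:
$G = -30$
$t{\left(p \right)} = 3 p$
$\left(-132 - G\right) + t{\left(-4 \right)} 325 = \left(-132 - -30\right) + 3 \left(-4\right) 325 = \left(-132 + 30\right) - 3900 = -102 - 3900 = -4002$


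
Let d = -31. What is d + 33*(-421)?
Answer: -13924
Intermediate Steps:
d + 33*(-421) = -31 + 33*(-421) = -31 - 13893 = -13924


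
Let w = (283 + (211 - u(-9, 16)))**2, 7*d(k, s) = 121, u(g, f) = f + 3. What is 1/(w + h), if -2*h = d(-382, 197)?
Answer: 14/3158629 ≈ 4.4323e-6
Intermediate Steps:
u(g, f) = 3 + f
d(k, s) = 121/7 (d(k, s) = (1/7)*121 = 121/7)
h = -121/14 (h = -1/2*121/7 = -121/14 ≈ -8.6429)
w = 225625 (w = (283 + (211 - (3 + 16)))**2 = (283 + (211 - 1*19))**2 = (283 + (211 - 19))**2 = (283 + 192)**2 = 475**2 = 225625)
1/(w + h) = 1/(225625 - 121/14) = 1/(3158629/14) = 14/3158629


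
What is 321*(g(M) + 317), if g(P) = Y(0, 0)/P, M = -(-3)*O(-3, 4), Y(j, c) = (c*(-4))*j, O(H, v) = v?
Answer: 101757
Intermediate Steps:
Y(j, c) = -4*c*j (Y(j, c) = (-4*c)*j = -4*c*j)
M = 12 (M = -(-3)*4 = -3*(-4) = 12)
g(P) = 0 (g(P) = (-4*0*0)/P = 0/P = 0)
321*(g(M) + 317) = 321*(0 + 317) = 321*317 = 101757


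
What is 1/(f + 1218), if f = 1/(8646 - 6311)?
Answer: 2335/2844031 ≈ 0.00082102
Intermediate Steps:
f = 1/2335 ≈ 0.00042827
1/(f + 1218) = 1/(1/2335 + 1218) = 1/(2844031/2335) = 2335/2844031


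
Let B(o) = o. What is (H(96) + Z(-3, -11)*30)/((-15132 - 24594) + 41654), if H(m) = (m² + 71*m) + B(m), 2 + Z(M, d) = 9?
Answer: 8169/964 ≈ 8.4741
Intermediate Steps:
Z(M, d) = 7 (Z(M, d) = -2 + 9 = 7)
H(m) = m² + 72*m (H(m) = (m² + 71*m) + m = m² + 72*m)
(H(96) + Z(-3, -11)*30)/((-15132 - 24594) + 41654) = (96*(72 + 96) + 7*30)/((-15132 - 24594) + 41654) = (96*168 + 210)/(-39726 + 41654) = (16128 + 210)/1928 = 16338*(1/1928) = 8169/964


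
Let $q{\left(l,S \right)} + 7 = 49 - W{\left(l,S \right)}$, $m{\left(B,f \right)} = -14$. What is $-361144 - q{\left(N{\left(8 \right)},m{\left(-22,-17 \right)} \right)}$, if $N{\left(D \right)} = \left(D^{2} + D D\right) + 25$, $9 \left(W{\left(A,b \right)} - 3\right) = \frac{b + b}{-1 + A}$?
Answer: $- \frac{123524593}{342} \approx -3.6118 \cdot 10^{5}$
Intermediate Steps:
$W{\left(A,b \right)} = 3 + \frac{2 b}{9 \left(-1 + A\right)}$ ($W{\left(A,b \right)} = 3 + \frac{\left(b + b\right) \frac{1}{-1 + A}}{9} = 3 + \frac{2 b \frac{1}{-1 + A}}{9} = 3 + \frac{2 b}{9 \left(-1 + A\right)}$)
$N{\left(D \right)} = 25 + 2 D^{2}$ ($N{\left(D \right)} = \left(D^{2} + D^{2}\right) + 25 = 2 D^{2} + 25 = 25 + 2 D^{2}$)
$q{\left(l,S \right)} = 42 - \frac{-27 + 2 S + 27 l}{9 \left(-1 + l\right)}$ ($q{\left(l,S \right)} = -7 + \left(49 - \frac{-27 + 2 S + 27 l}{9 \left(-1 + l\right)}\right) = 42 - \frac{-27 + 2 S + 27 l}{9 \left(-1 + l\right)}$)
$-361144 - q{\left(N{\left(8 \right)},m{\left(-22,-17 \right)} \right)} = -361144 - \frac{-351 - -28 + 351 \left(25 + 2 \cdot 8^{2}\right)}{9 \left(-1 + \left(25 + 2 \cdot 8^{2}\right)\right)} = -361144 - \frac{-351 + 28 + 351 \left(25 + 2 \cdot 64\right)}{9 \left(-1 + \left(25 + 2 \cdot 64\right)\right)} = -361144 - \frac{-351 + 28 + 351 \left(25 + 128\right)}{9 \left(-1 + \left(25 + 128\right)\right)} = -361144 - \frac{-351 + 28 + 351 \cdot 153}{9 \left(-1 + 153\right)} = -361144 - \frac{-351 + 28 + 53703}{9 \cdot 152} = -361144 - \frac{1}{9} \cdot \frac{1}{152} \cdot 53380 = -361144 - \frac{13345}{342} = - \frac{123524593}{342}$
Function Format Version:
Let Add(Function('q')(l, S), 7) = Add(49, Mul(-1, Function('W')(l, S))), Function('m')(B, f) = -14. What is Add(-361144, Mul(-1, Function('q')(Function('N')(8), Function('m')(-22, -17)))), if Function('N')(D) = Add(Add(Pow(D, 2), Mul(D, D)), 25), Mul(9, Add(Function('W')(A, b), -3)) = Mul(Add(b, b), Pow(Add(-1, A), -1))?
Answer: Rational(-123524593, 342) ≈ -3.6118e+5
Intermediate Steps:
Function('W')(A, b) = Add(3, Mul(Rational(2, 9), b, Pow(Add(-1, A), -1))) (Function('W')(A, b) = Add(3, Mul(Rational(1, 9), Mul(Add(b, b), Pow(Add(-1, A), -1)))) = Add(3, Mul(Rational(1, 9), Mul(Mul(2, b), Pow(Add(-1, A), -1)))) = Add(3, Mul(Rational(1, 9), Mul(2, b, Pow(Add(-1, A), -1)))) = Add(3, Mul(Rational(2, 9), b, Pow(Add(-1, A), -1))))
Function('N')(D) = Add(25, Mul(2, Pow(D, 2))) (Function('N')(D) = Add(Add(Pow(D, 2), Pow(D, 2)), 25) = Add(Mul(2, Pow(D, 2)), 25) = Add(25, Mul(2, Pow(D, 2))))
Function('q')(l, S) = Add(42, Mul(Rational(-1, 9), Pow(Add(-1, l), -1), Add(-27, Mul(2, S), Mul(27, l)))) (Function('q')(l, S) = Add(-7, Add(49, Mul(-1, Mul(Rational(1, 9), Pow(Add(-1, l), -1), Add(-27, Mul(2, S), Mul(27, l)))))) = Add(-7, Add(49, Mul(Rational(-1, 9), Pow(Add(-1, l), -1), Add(-27, Mul(2, S), Mul(27, l))))) = Add(42, Mul(Rational(-1, 9), Pow(Add(-1, l), -1), Add(-27, Mul(2, S), Mul(27, l)))))
Add(-361144, Mul(-1, Function('q')(Function('N')(8), Function('m')(-22, -17)))) = Add(-361144, Mul(-1, Mul(Rational(1, 9), Pow(Add(-1, Add(25, Mul(2, Pow(8, 2)))), -1), Add(-351, Mul(-2, -14), Mul(351, Add(25, Mul(2, Pow(8, 2)))))))) = Add(-361144, Mul(-1, Mul(Rational(1, 9), Pow(Add(-1, Add(25, Mul(2, 64))), -1), Add(-351, 28, Mul(351, Add(25, Mul(2, 64))))))) = Add(-361144, Mul(-1, Mul(Rational(1, 9), Pow(Add(-1, Add(25, 128)), -1), Add(-351, 28, Mul(351, Add(25, 128)))))) = Add(-361144, Mul(-1, Mul(Rational(1, 9), Pow(Add(-1, 153), -1), Add(-351, 28, Mul(351, 153))))) = Add(-361144, Mul(-1, Mul(Rational(1, 9), Pow(152, -1), Add(-351, 28, 53703)))) = Add(-361144, Mul(-1, Mul(Rational(1, 9), Rational(1, 152), 53380))) = Add(-361144, Mul(-1, Rational(13345, 342))) = Add(-361144, Rational(-13345, 342)) = Rational(-123524593, 342)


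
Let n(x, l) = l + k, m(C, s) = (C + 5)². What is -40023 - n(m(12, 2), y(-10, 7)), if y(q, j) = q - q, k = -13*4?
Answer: -39971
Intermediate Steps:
m(C, s) = (5 + C)²
k = -52
y(q, j) = 0
n(x, l) = -52 + l (n(x, l) = l - 52 = -52 + l)
-40023 - n(m(12, 2), y(-10, 7)) = -40023 - (-52 + 0) = -40023 - 1*(-52) = -40023 + 52 = -39971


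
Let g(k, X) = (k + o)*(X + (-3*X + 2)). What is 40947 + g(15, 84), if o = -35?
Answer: 44267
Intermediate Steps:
g(k, X) = (-35 + k)*(2 - 2*X) (g(k, X) = (k - 35)*(X + (-3*X + 2)) = (-35 + k)*(X + (2 - 3*X)) = (-35 + k)*(2 - 2*X))
40947 + g(15, 84) = 40947 + (-70 + 2*15 + 70*84 - 2*84*15) = 40947 + (-70 + 30 + 5880 - 2520) = 40947 + 3320 = 44267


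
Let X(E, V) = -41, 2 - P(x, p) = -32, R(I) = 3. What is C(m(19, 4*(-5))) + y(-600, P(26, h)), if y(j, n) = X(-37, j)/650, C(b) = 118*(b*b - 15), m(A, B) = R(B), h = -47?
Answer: -460241/650 ≈ -708.06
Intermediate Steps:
P(x, p) = 34 (P(x, p) = 2 - 1*(-32) = 2 + 32 = 34)
m(A, B) = 3
C(b) = -1770 + 118*b² (C(b) = 118*(b² - 15) = 118*(-15 + b²) = -1770 + 118*b²)
y(j, n) = -41/650
C(m(19, 4*(-5))) + y(-600, P(26, h)) = (-1770 + 118*3²) - 41/650 = (-1770 + 118*9) - 41/650 = (-1770 + 1062) - 41/650 = -708 - 41/650 = -460241/650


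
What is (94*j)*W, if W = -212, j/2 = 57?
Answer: -2271792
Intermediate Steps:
j = 114 (j = 2*57 = 114)
(94*j)*W = (94*114)*(-212) = 10716*(-212) = -2271792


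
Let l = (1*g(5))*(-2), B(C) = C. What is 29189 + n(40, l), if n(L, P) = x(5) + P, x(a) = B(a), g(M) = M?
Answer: 29184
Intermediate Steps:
l = -10 (l = (1*5)*(-2) = 5*(-2) = -10)
x(a) = a
n(L, P) = 5 + P
29189 + n(40, l) = 29189 + (5 - 10) = 29189 - 5 = 29184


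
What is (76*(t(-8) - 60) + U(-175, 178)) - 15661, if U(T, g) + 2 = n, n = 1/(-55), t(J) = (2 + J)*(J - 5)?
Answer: -786226/55 ≈ -14295.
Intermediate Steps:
t(J) = (-5 + J)*(2 + J) (t(J) = (2 + J)*(-5 + J) = (-5 + J)*(2 + J))
n = -1/55 ≈ -0.018182
U(T, g) = -111/55 (U(T, g) = -2 - 1/55 = -111/55)
(76*(t(-8) - 60) + U(-175, 178)) - 15661 = (76*((-10 + (-8)² - 3*(-8)) - 60) - 111/55) - 15661 = (76*((-10 + 64 + 24) - 60) - 111/55) - 15661 = (76*(78 - 60) - 111/55) - 15661 = (76*18 - 111/55) - 15661 = (1368 - 111/55) - 15661 = 75129/55 - 15661 = -786226/55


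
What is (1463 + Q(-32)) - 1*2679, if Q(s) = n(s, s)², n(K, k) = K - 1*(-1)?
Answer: -255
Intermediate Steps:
n(K, k) = 1 + K (n(K, k) = K + 1 = 1 + K)
Q(s) = (1 + s)²
(1463 + Q(-32)) - 1*2679 = (1463 + (1 - 32)²) - 1*2679 = (1463 + (-31)²) - 2679 = (1463 + 961) - 2679 = 2424 - 2679 = -255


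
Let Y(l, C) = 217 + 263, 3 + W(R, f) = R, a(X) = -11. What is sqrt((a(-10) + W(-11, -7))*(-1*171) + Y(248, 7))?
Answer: sqrt(4755) ≈ 68.957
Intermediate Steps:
W(R, f) = -3 + R
Y(l, C) = 480
sqrt((a(-10) + W(-11, -7))*(-1*171) + Y(248, 7)) = sqrt((-11 + (-3 - 11))*(-1*171) + 480) = sqrt((-11 - 14)*(-171) + 480) = sqrt(-25*(-171) + 480) = sqrt(4275 + 480) = sqrt(4755)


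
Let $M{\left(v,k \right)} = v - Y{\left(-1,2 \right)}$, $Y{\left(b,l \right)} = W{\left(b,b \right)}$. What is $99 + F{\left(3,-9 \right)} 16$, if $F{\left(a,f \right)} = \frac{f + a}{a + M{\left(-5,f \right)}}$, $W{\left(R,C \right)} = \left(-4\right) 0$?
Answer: $147$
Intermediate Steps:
$W{\left(R,C \right)} = 0$
$Y{\left(b,l \right)} = 0$
$M{\left(v,k \right)} = v$ ($M{\left(v,k \right)} = v - 0 = v + 0 = v$)
$F{\left(a,f \right)} = \frac{a + f}{-5 + a}$ ($F{\left(a,f \right)} = \frac{f + a}{a - 5} = \frac{a + f}{-5 + a}$)
$99 + F{\left(3,-9 \right)} 16 = 99 + \frac{3 - 9}{-5 + 3} \cdot 16 = 99 + \frac{1}{-2} \left(-6\right) 16 = 99 + \left(- \frac{1}{2}\right) \left(-6\right) 16 = 99 + 3 \cdot 16 = 99 + 48 = 147$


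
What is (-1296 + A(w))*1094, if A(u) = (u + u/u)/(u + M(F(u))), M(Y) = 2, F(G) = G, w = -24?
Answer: -15583483/11 ≈ -1.4167e+6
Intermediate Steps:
A(u) = (1 + u)/(2 + u) (A(u) = (u + u/u)/(u + 2) = (u + 1)/(2 + u) = (1 + u)/(2 + u))
(-1296 + A(w))*1094 = (-1296 + (1 - 24)/(2 - 24))*1094 = (-1296 - 23/(-22))*1094 = (-1296 - 1/22*(-23))*1094 = (-1296 + 23/22)*1094 = -28489/22*1094 = -15583483/11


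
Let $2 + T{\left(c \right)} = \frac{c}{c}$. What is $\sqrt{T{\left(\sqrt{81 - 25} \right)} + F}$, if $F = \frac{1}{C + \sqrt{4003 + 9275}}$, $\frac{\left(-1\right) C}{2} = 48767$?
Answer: $\frac{\sqrt{-97535 + \sqrt{13278}}}{\sqrt{97534 - \sqrt{13278}}} \approx 1.0 i$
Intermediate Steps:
$C = -97534$ ($C = \left(-2\right) 48767 = -97534$)
$T{\left(c \right)} = -1$ ($T{\left(c \right)} = -2 + \frac{c}{c} = -2 + 1 = -1$)
$F = \frac{1}{-97534 + \sqrt{13278}}$ ($F = \frac{1}{-97534 + \sqrt{4003 + 9275}} = \frac{1}{-97534 + \sqrt{13278}} \approx -1.0265 \cdot 10^{-5}$)
$\sqrt{T{\left(\sqrt{81 - 25} \right)} + F} = \sqrt{-1 - \left(\frac{48767}{4756433939} + \frac{\sqrt{13278}}{9512867878}\right)} = \sqrt{- \frac{4756482706}{4756433939} - \frac{\sqrt{13278}}{9512867878}}$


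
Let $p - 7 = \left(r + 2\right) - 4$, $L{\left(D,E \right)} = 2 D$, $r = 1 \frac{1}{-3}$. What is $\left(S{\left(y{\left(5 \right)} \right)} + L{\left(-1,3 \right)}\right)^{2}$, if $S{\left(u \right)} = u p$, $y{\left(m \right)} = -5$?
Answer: $\frac{5776}{9} \approx 641.78$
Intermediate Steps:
$r = - \frac{1}{3}$ ($r = 1 \left(- \frac{1}{3}\right) = - \frac{1}{3} \approx -0.33333$)
$p = \frac{14}{3}$ ($p = 7 + \left(\left(- \frac{1}{3} + 2\right) - 4\right) = 7 + \left(\frac{5}{3} - 4\right) = 7 - \frac{7}{3} = \frac{14}{3} \approx 4.6667$)
$S{\left(u \right)} = \frac{14 u}{3}$ ($S{\left(u \right)} = u \frac{14}{3} = \frac{14 u}{3}$)
$\left(S{\left(y{\left(5 \right)} \right)} + L{\left(-1,3 \right)}\right)^{2} = \left(\frac{14}{3} \left(-5\right) + 2 \left(-1\right)\right)^{2} = \left(- \frac{70}{3} - 2\right)^{2} = \left(- \frac{76}{3}\right)^{2} = \frac{5776}{9}$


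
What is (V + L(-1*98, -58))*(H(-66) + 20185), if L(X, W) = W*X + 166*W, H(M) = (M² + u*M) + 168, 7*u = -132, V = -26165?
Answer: -5470052575/7 ≈ -7.8144e+8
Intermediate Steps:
u = -132/7 (u = (⅐)*(-132) = -132/7 ≈ -18.857)
H(M) = 168 + M² - 132*M/7 (H(M) = (M² - 132*M/7) + 168 = 168 + M² - 132*M/7)
L(X, W) = 166*W + W*X
(V + L(-1*98, -58))*(H(-66) + 20185) = (-26165 - 58*(166 - 1*98))*((168 + (-66)² - 132/7*(-66)) + 20185) = (-26165 - 58*(166 - 98))*((168 + 4356 + 8712/7) + 20185) = (-26165 - 58*68)*(40380/7 + 20185) = (-26165 - 3944)*(181675/7) = -30109*181675/7 = -5470052575/7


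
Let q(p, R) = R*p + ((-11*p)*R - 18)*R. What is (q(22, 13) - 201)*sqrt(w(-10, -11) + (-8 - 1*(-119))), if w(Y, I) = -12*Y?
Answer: -41047*sqrt(231) ≈ -6.2386e+5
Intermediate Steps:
q(p, R) = R*p + R*(-18 - 11*R*p) (q(p, R) = R*p + (-11*R*p - 18)*R = R*p + (-18 - 11*R*p)*R = R*p + R*(-18 - 11*R*p))
(q(22, 13) - 201)*sqrt(w(-10, -11) + (-8 - 1*(-119))) = (13*(-18 + 22 - 11*13*22) - 201)*sqrt(-12*(-10) + (-8 - 1*(-119))) = (13*(-18 + 22 - 3146) - 201)*sqrt(120 + (-8 + 119)) = (13*(-3142) - 201)*sqrt(120 + 111) = (-40846 - 201)*sqrt(231) = -41047*sqrt(231)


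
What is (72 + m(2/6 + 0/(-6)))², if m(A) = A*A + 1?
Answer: 432964/81 ≈ 5345.2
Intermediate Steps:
m(A) = 1 + A² (m(A) = A² + 1 = 1 + A²)
(72 + m(2/6 + 0/(-6)))² = (72 + (1 + (2/6 + 0/(-6))²))² = (72 + (1 + (2*(⅙) + 0*(-⅙))²))² = (72 + (1 + (⅓ + 0)²))² = (72 + (1 + (⅓)²))² = (72 + (1 + ⅑))² = (72 + 10/9)² = (658/9)² = 432964/81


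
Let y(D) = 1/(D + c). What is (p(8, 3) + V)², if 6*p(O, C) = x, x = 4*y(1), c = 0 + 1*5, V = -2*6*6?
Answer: 418609/81 ≈ 5168.0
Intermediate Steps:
V = -72 (V = -12*6 = -72)
c = 5 (c = 0 + 5 = 5)
y(D) = 1/(5 + D) (y(D) = 1/(D + 5) = 1/(5 + D))
x = ⅔ (x = 4/(5 + 1) = 4/6 = 4*(⅙) = ⅔ ≈ 0.66667)
p(O, C) = ⅑ (p(O, C) = (⅙)*(⅔) = ⅑)
(p(8, 3) + V)² = (⅑ - 72)² = (-647/9)² = 418609/81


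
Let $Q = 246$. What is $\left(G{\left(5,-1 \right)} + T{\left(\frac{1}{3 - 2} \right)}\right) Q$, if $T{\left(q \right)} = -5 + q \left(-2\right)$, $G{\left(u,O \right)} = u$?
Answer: $-492$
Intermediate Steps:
$T{\left(q \right)} = -5 - 2 q$
$\left(G{\left(5,-1 \right)} + T{\left(\frac{1}{3 - 2} \right)}\right) Q = \left(5 - \left(5 + \frac{2}{3 - 2}\right)\right) 246 = \left(5 - \left(5 + \frac{2}{1}\right)\right) 246 = \left(5 - 7\right) 246 = \left(-2\right) 246 = -492$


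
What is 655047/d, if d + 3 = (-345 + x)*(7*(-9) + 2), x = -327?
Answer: 218349/13663 ≈ 15.981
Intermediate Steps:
d = 40989 (d = -3 + (-345 - 327)*(7*(-9) + 2) = -3 - 672*(-63 + 2) = -3 - 672*(-61) = -3 + 40992 = 40989)
655047/d = 655047/40989 = 655047*(1/40989) = 218349/13663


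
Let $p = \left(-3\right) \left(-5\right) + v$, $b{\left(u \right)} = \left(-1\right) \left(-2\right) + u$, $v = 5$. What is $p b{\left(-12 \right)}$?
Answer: $-200$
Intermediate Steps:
$b{\left(u \right)} = 2 + u$
$p = 20$ ($p = \left(-3\right) \left(-5\right) + 5 = 15 + 5 = 20$)
$p b{\left(-12 \right)} = 20 \left(2 - 12\right) = 20 \left(-10\right) = -200$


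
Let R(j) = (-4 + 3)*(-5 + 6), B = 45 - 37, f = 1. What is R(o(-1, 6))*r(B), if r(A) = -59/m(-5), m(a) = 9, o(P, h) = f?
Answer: 59/9 ≈ 6.5556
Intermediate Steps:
B = 8
o(P, h) = 1
r(A) = -59/9
R(j) = -1 (R(j) = -1*1 = -1)
R(o(-1, 6))*r(B) = -1*(-59/9) = 59/9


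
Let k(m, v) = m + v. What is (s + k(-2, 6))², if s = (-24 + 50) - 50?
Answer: 400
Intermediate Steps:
s = -24 (s = 26 - 50 = -24)
(s + k(-2, 6))² = (-24 + (-2 + 6))² = (-24 + 4)² = (-20)² = 400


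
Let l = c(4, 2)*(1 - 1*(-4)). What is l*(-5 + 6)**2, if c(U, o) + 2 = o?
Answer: 0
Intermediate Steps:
c(U, o) = -2 + o
l = 0 (l = (-2 + 2)*(1 - 1*(-4)) = 0*(1 + 4) = 0*5 = 0)
l*(-5 + 6)**2 = 0*(-5 + 6)**2 = 0*1**2 = 0*1 = 0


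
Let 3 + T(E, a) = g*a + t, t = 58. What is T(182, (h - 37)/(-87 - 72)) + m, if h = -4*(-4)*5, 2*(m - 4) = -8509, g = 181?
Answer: -1349735/318 ≈ -4244.5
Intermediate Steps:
m = -8501/2 (m = 4 + (1/2)*(-8509) = 4 - 8509/2 = -8501/2 ≈ -4250.5)
h = 80 (h = 16*5 = 80)
T(E, a) = 55 + 181*a (T(E, a) = -3 + (181*a + 58) = -3 + (58 + 181*a) = 55 + 181*a)
T(182, (h - 37)/(-87 - 72)) + m = (55 + 181*((80 - 37)/(-87 - 72))) - 8501/2 = (55 + 181*(43/(-159))) - 8501/2 = (55 + 181*(43*(-1/159))) - 8501/2 = (55 + 181*(-43/159)) - 8501/2 = (55 - 7783/159) - 8501/2 = 962/159 - 8501/2 = -1349735/318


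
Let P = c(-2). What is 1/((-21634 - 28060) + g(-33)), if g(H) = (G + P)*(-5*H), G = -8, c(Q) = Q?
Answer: -1/51344 ≈ -1.9476e-5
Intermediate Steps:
P = -2
g(H) = 50*H (g(H) = (-8 - 2)*(-5*H) = -(-50)*H = 50*H)
1/((-21634 - 28060) + g(-33)) = 1/((-21634 - 28060) + 50*(-33)) = 1/(-49694 - 1650) = 1/(-51344) = -1/51344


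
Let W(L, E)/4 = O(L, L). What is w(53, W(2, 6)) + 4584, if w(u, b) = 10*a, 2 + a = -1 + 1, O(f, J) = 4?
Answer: 4564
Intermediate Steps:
a = -2 (a = -2 + (-1 + 1) = -2 + 0 = -2)
W(L, E) = 16 (W(L, E) = 4*4 = 16)
w(u, b) = -20 (w(u, b) = 10*(-2) = -20)
w(53, W(2, 6)) + 4584 = -20 + 4584 = 4564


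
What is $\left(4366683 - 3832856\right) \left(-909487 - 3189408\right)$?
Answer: $-2188100821165$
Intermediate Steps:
$\left(4366683 - 3832856\right) \left(-909487 - 3189408\right) = 533827 \left(-4098895\right) = -2188100821165$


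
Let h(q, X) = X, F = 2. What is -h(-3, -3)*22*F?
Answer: 132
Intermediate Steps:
-h(-3, -3)*22*F = -(-3*22)*2 = -(-66)*2 = -1*(-132) = 132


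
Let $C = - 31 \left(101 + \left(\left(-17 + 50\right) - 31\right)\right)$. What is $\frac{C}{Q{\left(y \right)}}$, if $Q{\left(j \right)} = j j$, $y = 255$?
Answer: $- \frac{3193}{65025} \approx -0.049104$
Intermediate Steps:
$Q{\left(j \right)} = j^{2}$
$C = -3193$ ($C = - 31 \left(101 + \left(33 - 31\right)\right) = - 31 \left(101 + 2\right) = \left(-31\right) 103 = -3193$)
$\frac{C}{Q{\left(y \right)}} = - \frac{3193}{255^{2}} = - \frac{3193}{65025}$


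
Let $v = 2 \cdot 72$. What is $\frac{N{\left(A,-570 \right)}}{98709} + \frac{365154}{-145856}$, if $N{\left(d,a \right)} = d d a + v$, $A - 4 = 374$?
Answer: $- \frac{1985850257367}{2399549984} \approx -827.59$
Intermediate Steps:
$A = 378$ ($A = 4 + 374 = 378$)
$v = 144$
$N{\left(d,a \right)} = 144 + a d^{2}$ ($N{\left(d,a \right)} = d d a + 144 = d^{2} a + 144 = a d^{2} + 144 = 144 + a d^{2}$)
$\frac{N{\left(A,-570 \right)}}{98709} + \frac{365154}{-145856} = \frac{144 - 570 \cdot 378^{2}}{98709} + \frac{365154}{-145856} = \left(144 - 81443880\right) \frac{1}{98709} + 365154 \left(- \frac{1}{145856}\right) = \left(144 - 81443880\right) \frac{1}{98709} - \frac{182577}{72928} = \left(-81443736\right) \frac{1}{98709} - \frac{182577}{72928} = - \frac{27147912}{32903} - \frac{182577}{72928} = - \frac{1985850257367}{2399549984}$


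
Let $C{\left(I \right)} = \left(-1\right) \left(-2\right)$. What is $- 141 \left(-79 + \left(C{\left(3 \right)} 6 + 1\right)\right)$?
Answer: $9306$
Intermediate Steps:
$C{\left(I \right)} = 2$
$- 141 \left(-79 + \left(C{\left(3 \right)} 6 + 1\right)\right) = - 141 \left(-79 + \left(2 \cdot 6 + 1\right)\right) = - 141 \left(-79 + \left(12 + 1\right)\right) = - 141 \left(-79 + 13\right) = \left(-141\right) \left(-66\right) = 9306$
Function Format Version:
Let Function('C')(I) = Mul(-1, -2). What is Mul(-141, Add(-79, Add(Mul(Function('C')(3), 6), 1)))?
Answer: 9306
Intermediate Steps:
Function('C')(I) = 2
Mul(-141, Add(-79, Add(Mul(Function('C')(3), 6), 1))) = Mul(-141, Add(-79, Add(Mul(2, 6), 1))) = Mul(-141, Add(-79, Add(12, 1))) = Mul(-141, Add(-79, 13)) = Mul(-141, -66) = 9306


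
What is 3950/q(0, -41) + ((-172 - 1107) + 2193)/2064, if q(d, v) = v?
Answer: -4057663/42312 ≈ -95.899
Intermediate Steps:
3950/q(0, -41) + ((-172 - 1107) + 2193)/2064 = 3950/(-41) + ((-172 - 1107) + 2193)/2064 = 3950*(-1/41) + (-1279 + 2193)*(1/2064) = -3950/41 + 914*(1/2064) = -3950/41 + 457/1032 = -4057663/42312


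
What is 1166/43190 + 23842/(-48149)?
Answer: -486797123/1039777655 ≈ -0.46817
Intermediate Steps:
1166/43190 + 23842/(-48149) = 1166*(1/43190) + 23842*(-1/48149) = 583/21595 - 23842/48149 = -486797123/1039777655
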